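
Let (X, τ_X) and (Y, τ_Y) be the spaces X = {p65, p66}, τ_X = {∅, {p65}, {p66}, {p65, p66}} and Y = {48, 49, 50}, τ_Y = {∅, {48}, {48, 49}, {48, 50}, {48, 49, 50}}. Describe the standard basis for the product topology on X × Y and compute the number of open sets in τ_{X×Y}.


Basis B = {∅ × ∅, {p65} × {48}, {p66} × {48}, {p65} × {48, 49}, {p65} × {48, 50}, {p65, p66} × {48}, {p66} × {48, 49}, {p66} × {48, 50}, {p65} × {48, 49, 50}, {p66} × {48, 49, 50}, {p65, p66} × {48, 49}, {p65, p66} × {48, 50}, {p65, p66} × {48, 49, 50}}; |τ_{X×Y}| = 25.

Enumerate products U × V with U ∈ τ_X, V ∈ τ_Y (deduplicated):
  ∅ × ∅ = {} (∅)
  {p65} × {48} = {(p65,48)}
  {p66} × {48} = {(p66,48)}
  {p65} × {48, 49} = {(p65,48), (p65,49)}
  {p65} × {48, 50} = {(p65,48), (p65,50)}
  {p65, p66} × {48} = {(p65,48), (p66,48)}
  {p66} × {48, 49} = {(p66,48), (p66,49)}
  {p66} × {48, 50} = {(p66,48), (p66,50)}
  {p65} × {48, 49, 50} = {(p65,48), (p65,49), (p65,50)}
  {p66} × {48, 49, 50} = {(p66,48), (p66,49), (p66,50)}
  {p65, p66} × {48, 49} = {(p65,48), (p65,49), (p66,48), (p66,49)}
  {p65, p66} × {48, 50} = {(p65,48), (p65,50), (p66,48), (p66,50)}
  {p65, p66} × {48, 49, 50} = {(p65,48), (p65,49), (p65,50), (p66,48), (p66,49), (p66,50)}
These 13 distinct sets form the basis B.
Close under arbitrary unions to get τ_{X×Y}; counting gives |τ_{X×Y}| = 25.


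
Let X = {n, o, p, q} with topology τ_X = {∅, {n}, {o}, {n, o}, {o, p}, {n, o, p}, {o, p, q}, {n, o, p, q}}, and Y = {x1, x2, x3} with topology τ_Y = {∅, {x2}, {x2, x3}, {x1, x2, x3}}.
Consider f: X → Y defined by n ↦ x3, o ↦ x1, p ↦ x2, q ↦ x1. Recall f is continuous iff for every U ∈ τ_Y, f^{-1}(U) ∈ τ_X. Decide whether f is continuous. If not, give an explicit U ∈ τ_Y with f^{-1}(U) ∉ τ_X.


f is NOT continuous.

Compute f^{-1}(U) for each U ∈ τ_Y:
  U = ∅: f^{-1}(U) = ∅ ∈ τ_X ✓.
  U = {x2}: f^{-1}(U) = {p} ∉ τ_X ✗.
  U = {x2, x3}: f^{-1}(U) = {n, p} ∉ τ_X ✗.
  U = {x1, x2, x3}: f^{-1}(U) = {n, o, p, q} ∈ τ_X ✓.
Found U = {x2} with f^{-1}(U) = {p} not in τ_X. Therefore f is NOT continuous.


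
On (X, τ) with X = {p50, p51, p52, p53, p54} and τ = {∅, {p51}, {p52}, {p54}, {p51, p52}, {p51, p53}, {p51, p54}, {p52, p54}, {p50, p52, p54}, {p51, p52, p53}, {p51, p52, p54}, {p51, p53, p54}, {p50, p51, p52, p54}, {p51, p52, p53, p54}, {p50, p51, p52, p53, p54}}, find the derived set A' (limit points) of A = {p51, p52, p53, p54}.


A' = {p50, p53}

For each x ∈ X, list the open sets U ∈ τ with x ∈ U, then check whether U ∩ (A ∖ {x}) ≠ ∅ for every such U.
  x = p50: opens ∋ x are {p50, p52, p54}, {p50, p51, p52, p54}, {p50, p51, p52, p53, p54}; each meets A ∖ {p50}, so x IS a limit point.
  x = p51: open {p51} ∋ x has {p51} ∩ (A ∖ {p51}) = ∅, so x is NOT a limit point.
  x = p52: open {p52} ∋ x has {p52} ∩ (A ∖ {p52}) = ∅, so x is NOT a limit point.
  x = p53: opens ∋ x are {p51, p53}, {p51, p52, p53}, {p51, p53, p54}, {p51, p52, p53, p54}, {p50, p51, p52, p53, p54}; each meets A ∖ {p53}, so x IS a limit point.
  x = p54: open {p54} ∋ x has {p54} ∩ (A ∖ {p54}) = ∅, so x is NOT a limit point.
Collecting: A' = {p50, p53}.


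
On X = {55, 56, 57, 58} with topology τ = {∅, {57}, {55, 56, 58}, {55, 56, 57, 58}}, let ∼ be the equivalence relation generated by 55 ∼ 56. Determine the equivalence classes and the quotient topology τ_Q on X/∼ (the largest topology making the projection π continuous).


X/∼ = {[55=56], [57], [58]}; |τ_Q| = 4.

Equivalence classes: [55=56], [57], [58].
Quotient map π: X → X/∼ sends 55 ↦ [55=56], 56 ↦ [55=56], 57 ↦ [57], 58 ↦ [58].
For each subset V ⊆ X/∼, compute π^{-1}(V) ⊆ X and check whether π^{-1}(V) ∈ τ. V is open in τ_Q iff π^{-1}(V) ∈ τ.
  V = {}: π^{-1}(V) = ∅ ∈ τ ✓.
  V = {[55=56]}: π^{-1}(V) = {55, 56} ∉ τ ✗.
  V = {[57]}: π^{-1}(V) = {57} ∈ τ ✓.
  V = {[55=56], [57]}: π^{-1}(V) = {55, 56, 57} ∉ τ ✗.
  V = {[58]}: π^{-1}(V) = {58} ∉ τ ✗.
  V = {[55=56], [58]}: π^{-1}(V) = {55, 56, 58} ∈ τ ✓.
  V = {[57], [58]}: π^{-1}(V) = {57, 58} ∉ τ ✗.
  V = {[55=56], [57], [58]}: π^{-1}(V) = {55, 56, 57, 58} ∈ τ ✓.
Open sets in the quotient: τ_Q = {{}, {[57]}, {[55=56], [58]}, {[55=56], [57], [58]}} (4 elements).


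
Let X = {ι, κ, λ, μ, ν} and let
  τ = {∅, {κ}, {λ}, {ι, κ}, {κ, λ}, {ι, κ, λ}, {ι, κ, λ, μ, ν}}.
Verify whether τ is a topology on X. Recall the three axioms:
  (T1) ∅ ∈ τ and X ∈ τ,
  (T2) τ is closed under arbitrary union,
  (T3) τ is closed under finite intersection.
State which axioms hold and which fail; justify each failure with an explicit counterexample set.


τ IS a topology on X.

Axiom (T1): ∅ ∈ τ? Yes; X ∈ τ? Yes.
Axiom (T2/T3): check pairwise unions and intersections of members of τ.
All pairwise intersections and unions checked — each lies in τ. Therefore τ satisfies (T1), (T2), (T3): it IS a topology on X.


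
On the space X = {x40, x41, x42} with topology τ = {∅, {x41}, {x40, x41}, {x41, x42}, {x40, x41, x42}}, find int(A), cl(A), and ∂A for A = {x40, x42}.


int(A) = ∅, cl(A) = {x40, x42}, ∂A = {x40, x42}.

Closed sets in (X, τ) are complements of opens:
  closed(X, τ) = {∅, {x40}, {x42}, {x40, x42}, {x40, x41, x42}}.
int(A) = ⋃ {U ∈ τ : U ⊆ A}. Opens contained in A: ∅.
Taking the union of these: int(A) = ∅.
cl(A) = ⋂ {C closed : A ⊆ C}. Closed sets containing A: {x40, x42}, {x40, x41, x42}.
Intersecting these: cl(A) = {x40, x42}.
∂A = cl(A) ∖ int(A) = {x40, x42} ∖ ∅ = {x40, x42}.


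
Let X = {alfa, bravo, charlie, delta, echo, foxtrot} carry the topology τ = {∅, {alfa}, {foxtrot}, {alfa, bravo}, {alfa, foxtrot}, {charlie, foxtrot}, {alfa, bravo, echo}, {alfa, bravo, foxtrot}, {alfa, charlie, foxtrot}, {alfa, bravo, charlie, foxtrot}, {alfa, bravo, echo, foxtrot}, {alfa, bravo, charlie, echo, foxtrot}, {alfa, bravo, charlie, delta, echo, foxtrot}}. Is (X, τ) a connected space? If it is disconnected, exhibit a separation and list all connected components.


(X, τ) is connected.

Find clopen sets (U ∈ τ with X ∖ U ∈ τ):
  U = ∅, X ∖ U = {alfa, bravo, charlie, delta, echo, foxtrot} — both open, so U is clopen.
  U = {alfa, bravo, charlie, delta, echo, foxtrot}, X ∖ U = ∅ — both open, so U is clopen.
Only trivial clopens (∅ and X) exist, so (X, τ) is connected.
Compute connected components by grouping points that agree on all clopens:
  component: {alfa, bravo, charlie, delta, echo, foxtrot}


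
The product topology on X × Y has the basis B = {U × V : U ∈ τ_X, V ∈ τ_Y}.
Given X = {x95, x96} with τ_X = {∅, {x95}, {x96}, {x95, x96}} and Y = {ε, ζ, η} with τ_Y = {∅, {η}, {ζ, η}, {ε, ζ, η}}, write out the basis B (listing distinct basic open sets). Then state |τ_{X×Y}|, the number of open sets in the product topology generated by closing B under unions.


Basis B = {∅ × ∅, {x95} × {η}, {x96} × {η}, {x95} × {ζ, η}, {x95, x96} × {η}, {x96} × {ζ, η}, {x95} × {ε, ζ, η}, {x96} × {ε, ζ, η}, {x95, x96} × {ζ, η}, {x95, x96} × {ε, ζ, η}}; |τ_{X×Y}| = 16.

Enumerate products U × V with U ∈ τ_X, V ∈ τ_Y (deduplicated):
  ∅ × ∅ = {} (∅)
  {x95} × {η} = {(x95,η)}
  {x96} × {η} = {(x96,η)}
  {x95} × {ζ, η} = {(x95,ζ), (x95,η)}
  {x95, x96} × {η} = {(x95,η), (x96,η)}
  {x96} × {ζ, η} = {(x96,ζ), (x96,η)}
  {x95} × {ε, ζ, η} = {(x95,ε), (x95,ζ), (x95,η)}
  {x96} × {ε, ζ, η} = {(x96,ε), (x96,ζ), (x96,η)}
  {x95, x96} × {ζ, η} = {(x95,ζ), (x95,η), (x96,ζ), (x96,η)}
  {x95, x96} × {ε, ζ, η} = {(x95,ε), (x95,ζ), (x95,η), (x96,ε), (x96,ζ), (x96,η)}
These 10 distinct sets form the basis B.
Close under arbitrary unions to get τ_{X×Y}; counting gives |τ_{X×Y}| = 16.


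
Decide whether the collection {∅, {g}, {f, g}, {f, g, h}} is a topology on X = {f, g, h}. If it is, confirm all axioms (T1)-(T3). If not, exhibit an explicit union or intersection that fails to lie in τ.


τ IS a topology on X.

Axiom (T1): ∅ ∈ τ? Yes; X ∈ τ? Yes.
Axiom (T2/T3): check pairwise unions and intersections of members of τ.
All pairwise intersections and unions checked — each lies in τ. Therefore τ satisfies (T1), (T2), (T3): it IS a topology on X.


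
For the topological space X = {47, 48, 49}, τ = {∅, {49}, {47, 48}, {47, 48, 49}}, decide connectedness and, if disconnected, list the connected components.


(X, τ) is disconnected; components = [{49}, {47, 48}].

Find clopen sets (U ∈ τ with X ∖ U ∈ τ):
  U = ∅, X ∖ U = {47, 48, 49} — both open, so U is clopen.
  U = {49}, X ∖ U = {47, 48} — both open, so U is clopen.
  U = {47, 48}, X ∖ U = {49} — both open, so U is clopen.
  U = {47, 48, 49}, X ∖ U = ∅ — both open, so U is clopen.
Nontrivial clopen(s) exist: e.g. {49}. So (X, τ) is disconnected.
Compute connected components by grouping points that agree on all clopens:
  component: {49}
  component: {47, 48}


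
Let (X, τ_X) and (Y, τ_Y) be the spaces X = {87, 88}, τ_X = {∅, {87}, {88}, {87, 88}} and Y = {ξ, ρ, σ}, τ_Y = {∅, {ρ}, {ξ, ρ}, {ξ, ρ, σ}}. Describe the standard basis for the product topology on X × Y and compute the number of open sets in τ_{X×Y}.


Basis B = {∅ × ∅, {87} × {ρ}, {88} × {ρ}, {87} × {ξ, ρ}, {87, 88} × {ρ}, {88} × {ξ, ρ}, {87} × {ξ, ρ, σ}, {88} × {ξ, ρ, σ}, {87, 88} × {ξ, ρ}, {87, 88} × {ξ, ρ, σ}}; |τ_{X×Y}| = 16.

Enumerate products U × V with U ∈ τ_X, V ∈ τ_Y (deduplicated):
  ∅ × ∅ = {} (∅)
  {87} × {ρ} = {(87,ρ)}
  {88} × {ρ} = {(88,ρ)}
  {87} × {ξ, ρ} = {(87,ξ), (87,ρ)}
  {87, 88} × {ρ} = {(87,ρ), (88,ρ)}
  {88} × {ξ, ρ} = {(88,ξ), (88,ρ)}
  {87} × {ξ, ρ, σ} = {(87,ξ), (87,ρ), (87,σ)}
  {88} × {ξ, ρ, σ} = {(88,ξ), (88,ρ), (88,σ)}
  {87, 88} × {ξ, ρ} = {(87,ξ), (87,ρ), (88,ξ), (88,ρ)}
  {87, 88} × {ξ, ρ, σ} = {(87,ξ), (87,ρ), (87,σ), (88,ξ), (88,ρ), (88,σ)}
These 10 distinct sets form the basis B.
Close under arbitrary unions to get τ_{X×Y}; counting gives |τ_{X×Y}| = 16.


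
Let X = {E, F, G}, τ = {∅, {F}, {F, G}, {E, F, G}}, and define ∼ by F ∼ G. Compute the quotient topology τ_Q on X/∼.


X/∼ = {[E], [F=G]}; |τ_Q| = 3.

Equivalence classes: [E], [F=G].
Quotient map π: X → X/∼ sends E ↦ [E], F ↦ [F=G], G ↦ [F=G].
For each subset V ⊆ X/∼, compute π^{-1}(V) ⊆ X and check whether π^{-1}(V) ∈ τ. V is open in τ_Q iff π^{-1}(V) ∈ τ.
  V = {}: π^{-1}(V) = ∅ ∈ τ ✓.
  V = {[E]}: π^{-1}(V) = {E} ∉ τ ✗.
  V = {[F=G]}: π^{-1}(V) = {F, G} ∈ τ ✓.
  V = {[E], [F=G]}: π^{-1}(V) = {E, F, G} ∈ τ ✓.
Open sets in the quotient: τ_Q = {{}, {[F=G]}, {[E], [F=G]}} (3 elements).


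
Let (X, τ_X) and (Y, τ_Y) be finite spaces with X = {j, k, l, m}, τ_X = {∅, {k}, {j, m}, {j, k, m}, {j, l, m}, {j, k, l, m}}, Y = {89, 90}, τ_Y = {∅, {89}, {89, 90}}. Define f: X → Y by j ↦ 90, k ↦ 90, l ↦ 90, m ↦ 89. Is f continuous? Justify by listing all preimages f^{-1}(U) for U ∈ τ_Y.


f is NOT continuous.

Compute f^{-1}(U) for each U ∈ τ_Y:
  U = ∅: f^{-1}(U) = ∅ ∈ τ_X ✓.
  U = {89}: f^{-1}(U) = {m} ∉ τ_X ✗.
  U = {89, 90}: f^{-1}(U) = {j, k, l, m} ∈ τ_X ✓.
Found U = {89} with f^{-1}(U) = {m} not in τ_X. Therefore f is NOT continuous.


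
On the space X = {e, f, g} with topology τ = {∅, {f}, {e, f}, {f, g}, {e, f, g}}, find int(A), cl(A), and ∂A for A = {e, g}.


int(A) = ∅, cl(A) = {e, g}, ∂A = {e, g}.

Closed sets in (X, τ) are complements of opens:
  closed(X, τ) = {∅, {e}, {g}, {e, g}, {e, f, g}}.
int(A) = ⋃ {U ∈ τ : U ⊆ A}. Opens contained in A: ∅.
Taking the union of these: int(A) = ∅.
cl(A) = ⋂ {C closed : A ⊆ C}. Closed sets containing A: {e, g}, {e, f, g}.
Intersecting these: cl(A) = {e, g}.
∂A = cl(A) ∖ int(A) = {e, g} ∖ ∅ = {e, g}.


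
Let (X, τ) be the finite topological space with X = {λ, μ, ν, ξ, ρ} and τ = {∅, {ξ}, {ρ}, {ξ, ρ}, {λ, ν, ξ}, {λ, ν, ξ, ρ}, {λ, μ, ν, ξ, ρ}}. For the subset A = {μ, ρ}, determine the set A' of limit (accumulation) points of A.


A' = {μ}

For each x ∈ X, list the open sets U ∈ τ with x ∈ U, then check whether U ∩ (A ∖ {x}) ≠ ∅ for every such U.
  x = λ: open {λ, ν, ξ} ∋ x has {λ, ν, ξ} ∩ (A ∖ {λ}) = ∅, so x is NOT a limit point.
  x = μ: opens ∋ x are {λ, μ, ν, ξ, ρ}; each meets A ∖ {μ}, so x IS a limit point.
  x = ν: open {λ, ν, ξ} ∋ x has {λ, ν, ξ} ∩ (A ∖ {ν}) = ∅, so x is NOT a limit point.
  x = ξ: open {ξ} ∋ x has {ξ} ∩ (A ∖ {ξ}) = ∅, so x is NOT a limit point.
  x = ρ: open {ρ} ∋ x has {ρ} ∩ (A ∖ {ρ}) = ∅, so x is NOT a limit point.
Collecting: A' = {μ}.


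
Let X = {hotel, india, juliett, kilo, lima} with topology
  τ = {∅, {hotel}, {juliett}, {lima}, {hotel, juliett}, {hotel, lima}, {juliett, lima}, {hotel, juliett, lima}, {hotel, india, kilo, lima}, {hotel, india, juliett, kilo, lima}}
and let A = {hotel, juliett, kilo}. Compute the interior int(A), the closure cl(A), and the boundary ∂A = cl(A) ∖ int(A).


int(A) = {hotel, juliett}, cl(A) = {hotel, india, juliett, kilo}, ∂A = {india, kilo}.

Closed sets in (X, τ) are complements of opens:
  closed(X, τ) = {∅, {juliett}, {india, kilo}, {hotel, india, kilo}, {india, juliett, kilo}, {india, kilo, lima}, {hotel, india, juliett, kilo}, {hotel, india, kilo, lima}, {india, juliett, kilo, lima}, {hotel, india, juliett, kilo, lima}}.
int(A) = ⋃ {U ∈ τ : U ⊆ A}. Opens contained in A: ∅, {hotel}, {juliett}, {hotel, juliett}.
Taking the union of these: int(A) = {hotel, juliett}.
cl(A) = ⋂ {C closed : A ⊆ C}. Closed sets containing A: {hotel, india, juliett, kilo}, {hotel, india, juliett, kilo, lima}.
Intersecting these: cl(A) = {hotel, india, juliett, kilo}.
∂A = cl(A) ∖ int(A) = {hotel, india, juliett, kilo} ∖ {hotel, juliett} = {india, kilo}.


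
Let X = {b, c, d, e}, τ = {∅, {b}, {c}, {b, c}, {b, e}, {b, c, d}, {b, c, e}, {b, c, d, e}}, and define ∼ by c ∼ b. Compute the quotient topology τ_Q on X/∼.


X/∼ = {[b=c], [d], [e]}; |τ_Q| = 5.

Equivalence classes: [b=c], [d], [e].
Quotient map π: X → X/∼ sends b ↦ [b=c], c ↦ [b=c], d ↦ [d], e ↦ [e].
For each subset V ⊆ X/∼, compute π^{-1}(V) ⊆ X and check whether π^{-1}(V) ∈ τ. V is open in τ_Q iff π^{-1}(V) ∈ τ.
  V = {}: π^{-1}(V) = ∅ ∈ τ ✓.
  V = {[b=c]}: π^{-1}(V) = {b, c} ∈ τ ✓.
  V = {[d]}: π^{-1}(V) = {d} ∉ τ ✗.
  V = {[b=c], [d]}: π^{-1}(V) = {b, c, d} ∈ τ ✓.
  V = {[e]}: π^{-1}(V) = {e} ∉ τ ✗.
  V = {[b=c], [e]}: π^{-1}(V) = {b, c, e} ∈ τ ✓.
  V = {[d], [e]}: π^{-1}(V) = {d, e} ∉ τ ✗.
  V = {[b=c], [d], [e]}: π^{-1}(V) = {b, c, d, e} ∈ τ ✓.
Open sets in the quotient: τ_Q = {{}, {[b=c]}, {[b=c], [d]}, {[b=c], [e]}, {[b=c], [d], [e]}} (5 elements).


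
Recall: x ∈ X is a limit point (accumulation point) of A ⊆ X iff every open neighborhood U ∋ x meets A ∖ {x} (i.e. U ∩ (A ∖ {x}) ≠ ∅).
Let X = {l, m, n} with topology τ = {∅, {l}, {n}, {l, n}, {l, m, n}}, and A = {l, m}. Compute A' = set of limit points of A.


A' = {m}

For each x ∈ X, list the open sets U ∈ τ with x ∈ U, then check whether U ∩ (A ∖ {x}) ≠ ∅ for every such U.
  x = l: open {l} ∋ x has {l} ∩ (A ∖ {l}) = ∅, so x is NOT a limit point.
  x = m: opens ∋ x are {l, m, n}; each meets A ∖ {m}, so x IS a limit point.
  x = n: open {n} ∋ x has {n} ∩ (A ∖ {n}) = ∅, so x is NOT a limit point.
Collecting: A' = {m}.


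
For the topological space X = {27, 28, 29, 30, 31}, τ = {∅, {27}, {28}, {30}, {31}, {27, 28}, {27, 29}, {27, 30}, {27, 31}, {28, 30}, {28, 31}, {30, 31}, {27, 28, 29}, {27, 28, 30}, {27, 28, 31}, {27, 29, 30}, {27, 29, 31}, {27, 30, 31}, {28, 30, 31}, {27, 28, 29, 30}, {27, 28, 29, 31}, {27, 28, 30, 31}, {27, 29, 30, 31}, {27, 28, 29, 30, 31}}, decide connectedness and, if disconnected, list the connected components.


(X, τ) is disconnected; components = [{28}, {30}, {31}, {27, 29}].

Find clopen sets (U ∈ τ with X ∖ U ∈ τ):
  U = ∅, X ∖ U = {27, 28, 29, 30, 31} — both open, so U is clopen.
  U = {28}, X ∖ U = {27, 29, 30, 31} — both open, so U is clopen.
  U = {30}, X ∖ U = {27, 28, 29, 31} — both open, so U is clopen.
  U = {31}, X ∖ U = {27, 28, 29, 30} — both open, so U is clopen.
  U = {27, 29}, X ∖ U = {28, 30, 31} — both open, so U is clopen.
  U = {28, 30}, X ∖ U = {27, 29, 31} — both open, so U is clopen.
  U = {28, 31}, X ∖ U = {27, 29, 30} — both open, so U is clopen.
  U = {30, 31}, X ∖ U = {27, 28, 29} — both open, so U is clopen.
  U = {27, 28, 29}, X ∖ U = {30, 31} — both open, so U is clopen.
  U = {27, 29, 30}, X ∖ U = {28, 31} — both open, so U is clopen.
  U = {27, 29, 31}, X ∖ U = {28, 30} — both open, so U is clopen.
  U = {28, 30, 31}, X ∖ U = {27, 29} — both open, so U is clopen.
  U = {27, 28, 29, 30}, X ∖ U = {31} — both open, so U is clopen.
  U = {27, 28, 29, 31}, X ∖ U = {30} — both open, so U is clopen.
  U = {27, 29, 30, 31}, X ∖ U = {28} — both open, so U is clopen.
  U = {27, 28, 29, 30, 31}, X ∖ U = ∅ — both open, so U is clopen.
Nontrivial clopen(s) exist: e.g. {28}. So (X, τ) is disconnected.
Compute connected components by grouping points that agree on all clopens:
  component: {28}
  component: {30}
  component: {31}
  component: {27, 29}


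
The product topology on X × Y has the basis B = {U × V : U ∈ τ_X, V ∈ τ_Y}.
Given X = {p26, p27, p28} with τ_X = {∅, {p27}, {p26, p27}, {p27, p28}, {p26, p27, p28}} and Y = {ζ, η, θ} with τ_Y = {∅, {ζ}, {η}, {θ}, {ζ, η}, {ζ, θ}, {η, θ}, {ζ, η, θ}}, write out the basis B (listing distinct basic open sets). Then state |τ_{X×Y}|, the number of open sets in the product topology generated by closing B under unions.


Basis B = {∅ × ∅, {p27} × {ζ}, {p27} × {η}, {p27} × {θ}, {p26, p27} × {ζ}, {p26, p27} × {η}, {p26, p27} × {θ}, {p27} × {ζ, η}, {p27} × {ζ, θ}, {p27, p28} × {ζ}, {p27} × {η, θ}, {p27, p28} × {η}, {p27, p28} × {θ}, {p26, p27, p28} × {ζ}, {p26, p27, p28} × {η}, {p26, p27, p28} × {θ}, {p27} × {ζ, η, θ}, {p26, p27} × {ζ, η}, {p26, p27} × {ζ, θ}, {p26, p27} × {η, θ}, {p27, p28} × {ζ, η}, {p27, p28} × {ζ, θ}, {p27, p28} × {η, θ}, {p26, p27} × {ζ, η, θ}, {p26, p27, p28} × {ζ, η}, {p26, p27, p28} × {ζ, θ}, {p26, p27, p28} × {η, θ}, {p27, p28} × {ζ, η, θ}, {p26, p27, p28} × {ζ, η, θ}}; |τ_{X×Y}| = 125.

Enumerate products U × V with U ∈ τ_X, V ∈ τ_Y (deduplicated):
  ∅ × ∅ = {} (∅)
  {p27} × {ζ} = {(p27,ζ)}
  {p27} × {η} = {(p27,η)}
  {p27} × {θ} = {(p27,θ)}
  {p26, p27} × {ζ} = {(p26,ζ), (p27,ζ)}
  {p26, p27} × {η} = {(p26,η), (p27,η)}
  {p26, p27} × {θ} = {(p26,θ), (p27,θ)}
  {p27} × {ζ, η} = {(p27,ζ), (p27,η)}
  {p27} × {ζ, θ} = {(p27,ζ), (p27,θ)}
  {p27, p28} × {ζ} = {(p27,ζ), (p28,ζ)}
  {p27} × {η, θ} = {(p27,η), (p27,θ)}
  {p27, p28} × {η} = {(p27,η), (p28,η)}
  {p27, p28} × {θ} = {(p27,θ), (p28,θ)}
  {p26, p27, p28} × {ζ} = {(p26,ζ), (p27,ζ), (p28,ζ)}
  {p26, p27, p28} × {η} = {(p26,η), (p27,η), (p28,η)}
  {p26, p27, p28} × {θ} = {(p26,θ), (p27,θ), (p28,θ)}
  {p27} × {ζ, η, θ} = {(p27,ζ), (p27,η), (p27,θ)}
  {p26, p27} × {ζ, η} = {(p26,ζ), (p26,η), (p27,ζ), (p27,η)}
  {p26, p27} × {ζ, θ} = {(p26,ζ), (p26,θ), (p27,ζ), (p27,θ)}
  {p26, p27} × {η, θ} = {(p26,η), (p26,θ), (p27,η), (p27,θ)}
  {p27, p28} × {ζ, η} = {(p27,ζ), (p27,η), (p28,ζ), (p28,η)}
  {p27, p28} × {ζ, θ} = {(p27,ζ), (p27,θ), (p28,ζ), (p28,θ)}
  {p27, p28} × {η, θ} = {(p27,η), (p27,θ), (p28,η), (p28,θ)}
  {p26, p27} × {ζ, η, θ} = {(p26,ζ), (p26,η), (p26,θ), (p27,ζ), (p27,η), (p27,θ)}
  {p26, p27, p28} × {ζ, η} = {(p26,ζ), (p26,η), (p27,ζ), (p27,η), (p28,ζ), (p28,η)}
  {p26, p27, p28} × {ζ, θ} = {(p26,ζ), (p26,θ), (p27,ζ), (p27,θ), (p28,ζ), (p28,θ)}
  {p26, p27, p28} × {η, θ} = {(p26,η), (p26,θ), (p27,η), (p27,θ), (p28,η), (p28,θ)}
  {p27, p28} × {ζ, η, θ} = {(p27,ζ), (p27,η), (p27,θ), (p28,ζ), (p28,η), (p28,θ)}
  {p26, p27, p28} × {ζ, η, θ} = {(p26,ζ), (p26,η), (p26,θ), (p27,ζ), (p27,η), (p27,θ), (p28,ζ), (p28,η), (p28,θ)}
These 29 distinct sets form the basis B.
Close under arbitrary unions to get τ_{X×Y}; counting gives |τ_{X×Y}| = 125.


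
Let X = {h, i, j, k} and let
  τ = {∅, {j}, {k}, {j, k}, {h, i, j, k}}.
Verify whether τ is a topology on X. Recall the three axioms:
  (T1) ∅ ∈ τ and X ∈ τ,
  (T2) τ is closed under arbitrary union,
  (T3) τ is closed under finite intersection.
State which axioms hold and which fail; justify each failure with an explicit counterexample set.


τ IS a topology on X.

Axiom (T1): ∅ ∈ τ? Yes; X ∈ τ? Yes.
Axiom (T2/T3): check pairwise unions and intersections of members of τ.
All pairwise intersections and unions checked — each lies in τ. Therefore τ satisfies (T1), (T2), (T3): it IS a topology on X.


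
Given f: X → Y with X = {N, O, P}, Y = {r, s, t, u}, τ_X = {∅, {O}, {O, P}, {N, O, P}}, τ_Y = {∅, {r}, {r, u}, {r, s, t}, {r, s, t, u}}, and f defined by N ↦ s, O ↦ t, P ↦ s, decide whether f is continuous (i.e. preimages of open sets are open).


f IS continuous.

Compute f^{-1}(U) for each U ∈ τ_Y:
  U = ∅: f^{-1}(U) = ∅ ∈ τ_X ✓.
  U = {r}: f^{-1}(U) = ∅ ∈ τ_X ✓.
  U = {r, u}: f^{-1}(U) = ∅ ∈ τ_X ✓.
  U = {r, s, t}: f^{-1}(U) = {N, O, P} ∈ τ_X ✓.
  U = {r, s, t, u}: f^{-1}(U) = {N, O, P} ∈ τ_X ✓.
Every preimage lies in τ_X, so f IS continuous.


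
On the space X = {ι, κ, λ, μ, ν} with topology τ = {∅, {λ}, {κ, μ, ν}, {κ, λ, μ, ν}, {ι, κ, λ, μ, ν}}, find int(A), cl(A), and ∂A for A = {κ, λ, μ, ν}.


int(A) = {κ, λ, μ, ν}, cl(A) = {ι, κ, λ, μ, ν}, ∂A = {ι}.

Closed sets in (X, τ) are complements of opens:
  closed(X, τ) = {∅, {ι}, {ι, λ}, {ι, κ, μ, ν}, {ι, κ, λ, μ, ν}}.
int(A) = ⋃ {U ∈ τ : U ⊆ A}. Opens contained in A: ∅, {λ}, {κ, μ, ν}, {κ, λ, μ, ν}.
Taking the union of these: int(A) = {κ, λ, μ, ν}.
cl(A) = ⋂ {C closed : A ⊆ C}. Closed sets containing A: {ι, κ, λ, μ, ν}.
Intersecting these: cl(A) = {ι, κ, λ, μ, ν}.
∂A = cl(A) ∖ int(A) = {ι, κ, λ, μ, ν} ∖ {κ, λ, μ, ν} = {ι}.


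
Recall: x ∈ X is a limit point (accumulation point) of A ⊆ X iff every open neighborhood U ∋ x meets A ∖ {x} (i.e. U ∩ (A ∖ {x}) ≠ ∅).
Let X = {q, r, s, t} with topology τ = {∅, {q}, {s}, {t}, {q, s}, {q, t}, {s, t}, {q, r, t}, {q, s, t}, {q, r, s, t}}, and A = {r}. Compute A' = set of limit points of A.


A' = ∅

For each x ∈ X, list the open sets U ∈ τ with x ∈ U, then check whether U ∩ (A ∖ {x}) ≠ ∅ for every such U.
  x = q: open {q} ∋ x has {q} ∩ (A ∖ {q}) = ∅, so x is NOT a limit point.
  x = r: open {q, r, t} ∋ x has {q, r, t} ∩ (A ∖ {r}) = ∅, so x is NOT a limit point.
  x = s: open {s} ∋ x has {s} ∩ (A ∖ {s}) = ∅, so x is NOT a limit point.
  x = t: open {t} ∋ x has {t} ∩ (A ∖ {t}) = ∅, so x is NOT a limit point.
Collecting: A' = ∅.


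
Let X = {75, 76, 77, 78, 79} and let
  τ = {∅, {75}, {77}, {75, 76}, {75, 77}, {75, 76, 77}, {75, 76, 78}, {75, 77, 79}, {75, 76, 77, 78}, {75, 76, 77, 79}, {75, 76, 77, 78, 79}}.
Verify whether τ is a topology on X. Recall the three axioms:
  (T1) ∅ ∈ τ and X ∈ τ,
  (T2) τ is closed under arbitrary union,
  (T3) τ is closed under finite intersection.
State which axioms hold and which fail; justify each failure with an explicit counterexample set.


τ IS a topology on X.

Axiom (T1): ∅ ∈ τ? Yes; X ∈ τ? Yes.
Axiom (T2/T3): check pairwise unions and intersections of members of τ.
All pairwise intersections and unions checked — each lies in τ. Therefore τ satisfies (T1), (T2), (T3): it IS a topology on X.


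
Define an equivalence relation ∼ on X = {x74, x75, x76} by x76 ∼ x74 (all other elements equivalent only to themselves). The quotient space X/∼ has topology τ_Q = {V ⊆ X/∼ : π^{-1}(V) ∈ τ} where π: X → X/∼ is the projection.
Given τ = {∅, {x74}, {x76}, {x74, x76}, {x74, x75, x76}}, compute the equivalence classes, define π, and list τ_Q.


X/∼ = {[x74=x76], [x75]}; |τ_Q| = 3.

Equivalence classes: [x74=x76], [x75].
Quotient map π: X → X/∼ sends x74 ↦ [x74=x76], x75 ↦ [x75], x76 ↦ [x74=x76].
For each subset V ⊆ X/∼, compute π^{-1}(V) ⊆ X and check whether π^{-1}(V) ∈ τ. V is open in τ_Q iff π^{-1}(V) ∈ τ.
  V = {}: π^{-1}(V) = ∅ ∈ τ ✓.
  V = {[x74=x76]}: π^{-1}(V) = {x74, x76} ∈ τ ✓.
  V = {[x75]}: π^{-1}(V) = {x75} ∉ τ ✗.
  V = {[x74=x76], [x75]}: π^{-1}(V) = {x74, x75, x76} ∈ τ ✓.
Open sets in the quotient: τ_Q = {{}, {[x74=x76]}, {[x74=x76], [x75]}} (3 elements).


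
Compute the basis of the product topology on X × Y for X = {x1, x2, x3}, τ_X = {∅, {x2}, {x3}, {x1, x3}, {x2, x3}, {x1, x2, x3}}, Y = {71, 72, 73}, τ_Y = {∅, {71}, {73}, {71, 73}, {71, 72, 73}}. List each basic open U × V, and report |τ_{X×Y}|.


Basis B = {∅ × ∅, {x2} × {71}, {x2} × {73}, {x3} × {71}, {x3} × {73}, {x1, x3} × {71}, {x1, x3} × {73}, {x2} × {71, 73}, {x2, x3} × {71}, {x2, x3} × {73}, {x3} × {71, 73}, {x1, x2, x3} × {71}, {x1, x2, x3} × {73}, {x2} × {71, 72, 73}, {x3} × {71, 72, 73}, {x1, x3} × {71, 73}, {x2, x3} × {71, 73}, {x1, x3} × {71, 72, 73}, {x1, x2, x3} × {71, 73}, {x2, x3} × {71, 72, 73}, {x1, x2, x3} × {71, 72, 73}}; |τ_{X×Y}| = 70.

Enumerate products U × V with U ∈ τ_X, V ∈ τ_Y (deduplicated):
  ∅ × ∅ = {} (∅)
  {x2} × {71} = {(x2,71)}
  {x2} × {73} = {(x2,73)}
  {x3} × {71} = {(x3,71)}
  {x3} × {73} = {(x3,73)}
  {x1, x3} × {71} = {(x1,71), (x3,71)}
  {x1, x3} × {73} = {(x1,73), (x3,73)}
  {x2} × {71, 73} = {(x2,71), (x2,73)}
  {x2, x3} × {71} = {(x2,71), (x3,71)}
  {x2, x3} × {73} = {(x2,73), (x3,73)}
  {x3} × {71, 73} = {(x3,71), (x3,73)}
  {x1, x2, x3} × {71} = {(x1,71), (x2,71), (x3,71)}
  {x1, x2, x3} × {73} = {(x1,73), (x2,73), (x3,73)}
  {x2} × {71, 72, 73} = {(x2,71), (x2,72), (x2,73)}
  {x3} × {71, 72, 73} = {(x3,71), (x3,72), (x3,73)}
  {x1, x3} × {71, 73} = {(x1,71), (x1,73), (x3,71), (x3,73)}
  {x2, x3} × {71, 73} = {(x2,71), (x2,73), (x3,71), (x3,73)}
  {x1, x3} × {71, 72, 73} = {(x1,71), (x1,72), (x1,73), (x3,71), (x3,72), (x3,73)}
  {x1, x2, x3} × {71, 73} = {(x1,71), (x1,73), (x2,71), (x2,73), (x3,71), (x3,73)}
  {x2, x3} × {71, 72, 73} = {(x2,71), (x2,72), (x2,73), (x3,71), (x3,72), (x3,73)}
  {x1, x2, x3} × {71, 72, 73} = {(x1,71), (x1,72), (x1,73), (x2,71), (x2,72), (x2,73), (x3,71), (x3,72), (x3,73)}
These 21 distinct sets form the basis B.
Close under arbitrary unions to get τ_{X×Y}; counting gives |τ_{X×Y}| = 70.


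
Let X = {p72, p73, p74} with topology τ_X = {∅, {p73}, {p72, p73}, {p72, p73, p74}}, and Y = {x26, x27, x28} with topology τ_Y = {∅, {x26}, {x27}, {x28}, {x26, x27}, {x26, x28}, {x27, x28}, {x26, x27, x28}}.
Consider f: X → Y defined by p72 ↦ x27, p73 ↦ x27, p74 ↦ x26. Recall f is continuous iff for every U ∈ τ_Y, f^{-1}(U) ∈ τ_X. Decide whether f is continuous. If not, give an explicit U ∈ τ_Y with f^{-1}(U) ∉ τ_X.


f is NOT continuous.

Compute f^{-1}(U) for each U ∈ τ_Y:
  U = ∅: f^{-1}(U) = ∅ ∈ τ_X ✓.
  U = {x26}: f^{-1}(U) = {p74} ∉ τ_X ✗.
  U = {x27}: f^{-1}(U) = {p72, p73} ∈ τ_X ✓.
  U = {x28}: f^{-1}(U) = ∅ ∈ τ_X ✓.
  U = {x26, x27}: f^{-1}(U) = {p72, p73, p74} ∈ τ_X ✓.
  U = {x26, x28}: f^{-1}(U) = {p74} ∉ τ_X ✗.
  U = {x27, x28}: f^{-1}(U) = {p72, p73} ∈ τ_X ✓.
  U = {x26, x27, x28}: f^{-1}(U) = {p72, p73, p74} ∈ τ_X ✓.
Found U = {x26} with f^{-1}(U) = {p74} not in τ_X. Therefore f is NOT continuous.


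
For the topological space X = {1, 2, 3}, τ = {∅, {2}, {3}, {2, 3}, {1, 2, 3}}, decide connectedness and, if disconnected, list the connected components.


(X, τ) is connected.

Find clopen sets (U ∈ τ with X ∖ U ∈ τ):
  U = ∅, X ∖ U = {1, 2, 3} — both open, so U is clopen.
  U = {1, 2, 3}, X ∖ U = ∅ — both open, so U is clopen.
Only trivial clopens (∅ and X) exist, so (X, τ) is connected.
Compute connected components by grouping points that agree on all clopens:
  component: {1, 2, 3}


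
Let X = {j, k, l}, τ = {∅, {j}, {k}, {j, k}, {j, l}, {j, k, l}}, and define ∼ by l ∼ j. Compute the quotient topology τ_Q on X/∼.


X/∼ = {[j=l], [k]}; |τ_Q| = 4.

Equivalence classes: [j=l], [k].
Quotient map π: X → X/∼ sends j ↦ [j=l], k ↦ [k], l ↦ [j=l].
For each subset V ⊆ X/∼, compute π^{-1}(V) ⊆ X and check whether π^{-1}(V) ∈ τ. V is open in τ_Q iff π^{-1}(V) ∈ τ.
  V = {}: π^{-1}(V) = ∅ ∈ τ ✓.
  V = {[j=l]}: π^{-1}(V) = {j, l} ∈ τ ✓.
  V = {[k]}: π^{-1}(V) = {k} ∈ τ ✓.
  V = {[j=l], [k]}: π^{-1}(V) = {j, k, l} ∈ τ ✓.
Open sets in the quotient: τ_Q = {{}, {[j=l]}, {[k]}, {[j=l], [k]}} (4 elements).


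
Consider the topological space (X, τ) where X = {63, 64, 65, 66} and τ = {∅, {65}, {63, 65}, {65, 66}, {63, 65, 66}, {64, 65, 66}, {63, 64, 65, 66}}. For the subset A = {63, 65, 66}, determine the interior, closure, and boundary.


int(A) = {63, 65, 66}, cl(A) = {63, 64, 65, 66}, ∂A = {64}.

Closed sets in (X, τ) are complements of opens:
  closed(X, τ) = {∅, {63}, {64}, {63, 64}, {64, 66}, {63, 64, 66}, {63, 64, 65, 66}}.
int(A) = ⋃ {U ∈ τ : U ⊆ A}. Opens contained in A: ∅, {65}, {63, 65}, {65, 66}, {63, 65, 66}.
Taking the union of these: int(A) = {63, 65, 66}.
cl(A) = ⋂ {C closed : A ⊆ C}. Closed sets containing A: {63, 64, 65, 66}.
Intersecting these: cl(A) = {63, 64, 65, 66}.
∂A = cl(A) ∖ int(A) = {63, 64, 65, 66} ∖ {63, 65, 66} = {64}.


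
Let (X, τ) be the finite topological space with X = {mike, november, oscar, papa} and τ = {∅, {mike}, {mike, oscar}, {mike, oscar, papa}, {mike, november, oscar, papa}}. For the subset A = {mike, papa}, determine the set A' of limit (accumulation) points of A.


A' = {november, oscar, papa}

For each x ∈ X, list the open sets U ∈ τ with x ∈ U, then check whether U ∩ (A ∖ {x}) ≠ ∅ for every such U.
  x = mike: open {mike} ∋ x has {mike} ∩ (A ∖ {mike}) = ∅, so x is NOT a limit point.
  x = november: opens ∋ x are {mike, november, oscar, papa}; each meets A ∖ {november}, so x IS a limit point.
  x = oscar: opens ∋ x are {mike, oscar}, {mike, oscar, papa}, {mike, november, oscar, papa}; each meets A ∖ {oscar}, so x IS a limit point.
  x = papa: opens ∋ x are {mike, oscar, papa}, {mike, november, oscar, papa}; each meets A ∖ {papa}, so x IS a limit point.
Collecting: A' = {november, oscar, papa}.


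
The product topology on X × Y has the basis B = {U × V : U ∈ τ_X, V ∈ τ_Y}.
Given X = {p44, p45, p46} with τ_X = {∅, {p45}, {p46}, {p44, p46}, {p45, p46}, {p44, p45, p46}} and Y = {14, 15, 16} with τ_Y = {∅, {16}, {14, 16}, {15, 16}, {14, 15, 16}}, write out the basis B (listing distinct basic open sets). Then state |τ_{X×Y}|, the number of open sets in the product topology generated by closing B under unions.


Basis B = {∅ × ∅, {p45} × {16}, {p46} × {16}, {p44, p46} × {16}, {p45} × {14, 16}, {p45} × {15, 16}, {p45, p46} × {16}, {p46} × {14, 16}, {p46} × {15, 16}, {p44, p45, p46} × {16}, {p45} × {14, 15, 16}, {p46} × {14, 15, 16}, {p44, p46} × {14, 16}, {p44, p46} × {15, 16}, {p45, p46} × {14, 16}, {p45, p46} × {15, 16}, {p44, p46} × {14, 15, 16}, {p44, p45, p46} × {14, 16}, {p44, p45, p46} × {15, 16}, {p45, p46} × {14, 15, 16}, {p44, p45, p46} × {14, 15, 16}}; |τ_{X×Y}| = 70.

Enumerate products U × V with U ∈ τ_X, V ∈ τ_Y (deduplicated):
  ∅ × ∅ = {} (∅)
  {p45} × {16} = {(p45,16)}
  {p46} × {16} = {(p46,16)}
  {p44, p46} × {16} = {(p44,16), (p46,16)}
  {p45} × {14, 16} = {(p45,14), (p45,16)}
  {p45} × {15, 16} = {(p45,15), (p45,16)}
  {p45, p46} × {16} = {(p45,16), (p46,16)}
  {p46} × {14, 16} = {(p46,14), (p46,16)}
  {p46} × {15, 16} = {(p46,15), (p46,16)}
  {p44, p45, p46} × {16} = {(p44,16), (p45,16), (p46,16)}
  {p45} × {14, 15, 16} = {(p45,14), (p45,15), (p45,16)}
  {p46} × {14, 15, 16} = {(p46,14), (p46,15), (p46,16)}
  {p44, p46} × {14, 16} = {(p44,14), (p44,16), (p46,14), (p46,16)}
  {p44, p46} × {15, 16} = {(p44,15), (p44,16), (p46,15), (p46,16)}
  {p45, p46} × {14, 16} = {(p45,14), (p45,16), (p46,14), (p46,16)}
  {p45, p46} × {15, 16} = {(p45,15), (p45,16), (p46,15), (p46,16)}
  {p44, p46} × {14, 15, 16} = {(p44,14), (p44,15), (p44,16), (p46,14), (p46,15), (p46,16)}
  {p44, p45, p46} × {14, 16} = {(p44,14), (p44,16), (p45,14), (p45,16), (p46,14), (p46,16)}
  {p44, p45, p46} × {15, 16} = {(p44,15), (p44,16), (p45,15), (p45,16), (p46,15), (p46,16)}
  {p45, p46} × {14, 15, 16} = {(p45,14), (p45,15), (p45,16), (p46,14), (p46,15), (p46,16)}
  {p44, p45, p46} × {14, 15, 16} = {(p44,14), (p44,15), (p44,16), (p45,14), (p45,15), (p45,16), (p46,14), (p46,15), (p46,16)}
These 21 distinct sets form the basis B.
Close under arbitrary unions to get τ_{X×Y}; counting gives |τ_{X×Y}| = 70.


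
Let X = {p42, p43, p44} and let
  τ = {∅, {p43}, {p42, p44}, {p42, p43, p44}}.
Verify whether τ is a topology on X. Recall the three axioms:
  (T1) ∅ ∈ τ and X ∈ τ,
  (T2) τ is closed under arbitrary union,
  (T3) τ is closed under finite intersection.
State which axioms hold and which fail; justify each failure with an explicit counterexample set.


τ IS a topology on X.

Axiom (T1): ∅ ∈ τ? Yes; X ∈ τ? Yes.
Axiom (T2/T3): check pairwise unions and intersections of members of τ.
All pairwise intersections and unions checked — each lies in τ. Therefore τ satisfies (T1), (T2), (T3): it IS a topology on X.


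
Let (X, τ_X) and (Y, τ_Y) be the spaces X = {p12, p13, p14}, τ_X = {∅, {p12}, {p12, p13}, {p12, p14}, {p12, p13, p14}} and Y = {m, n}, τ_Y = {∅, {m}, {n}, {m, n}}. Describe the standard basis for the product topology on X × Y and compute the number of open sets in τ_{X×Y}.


Basis B = {∅ × ∅, {p12} × {m}, {p12} × {n}, {p12} × {m, n}, {p12, p13} × {m}, {p12, p14} × {m}, {p12, p13} × {n}, {p12, p14} × {n}, {p12, p13, p14} × {m}, {p12, p13, p14} × {n}, {p12, p13} × {m, n}, {p12, p14} × {m, n}, {p12, p13, p14} × {m, n}}; |τ_{X×Y}| = 25.

Enumerate products U × V with U ∈ τ_X, V ∈ τ_Y (deduplicated):
  ∅ × ∅ = {} (∅)
  {p12} × {m} = {(p12,m)}
  {p12} × {n} = {(p12,n)}
  {p12} × {m, n} = {(p12,m), (p12,n)}
  {p12, p13} × {m} = {(p12,m), (p13,m)}
  {p12, p14} × {m} = {(p12,m), (p14,m)}
  {p12, p13} × {n} = {(p12,n), (p13,n)}
  {p12, p14} × {n} = {(p12,n), (p14,n)}
  {p12, p13, p14} × {m} = {(p12,m), (p13,m), (p14,m)}
  {p12, p13, p14} × {n} = {(p12,n), (p13,n), (p14,n)}
  {p12, p13} × {m, n} = {(p12,m), (p12,n), (p13,m), (p13,n)}
  {p12, p14} × {m, n} = {(p12,m), (p12,n), (p14,m), (p14,n)}
  {p12, p13, p14} × {m, n} = {(p12,m), (p12,n), (p13,m), (p13,n), (p14,m), (p14,n)}
These 13 distinct sets form the basis B.
Close under arbitrary unions to get τ_{X×Y}; counting gives |τ_{X×Y}| = 25.


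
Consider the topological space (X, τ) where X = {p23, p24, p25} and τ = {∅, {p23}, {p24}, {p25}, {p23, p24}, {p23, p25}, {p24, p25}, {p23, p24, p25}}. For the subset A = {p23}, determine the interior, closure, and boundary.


int(A) = {p23}, cl(A) = {p23}, ∂A = ∅.

Closed sets in (X, τ) are complements of opens:
  closed(X, τ) = {∅, {p23}, {p24}, {p25}, {p23, p24}, {p23, p25}, {p24, p25}, {p23, p24, p25}}.
int(A) = ⋃ {U ∈ τ : U ⊆ A}. Opens contained in A: ∅, {p23}.
Taking the union of these: int(A) = {p23}.
cl(A) = ⋂ {C closed : A ⊆ C}. Closed sets containing A: {p23}, {p23, p24}, {p23, p25}, {p23, p24, p25}.
Intersecting these: cl(A) = {p23}.
∂A = cl(A) ∖ int(A) = {p23} ∖ {p23} = ∅.


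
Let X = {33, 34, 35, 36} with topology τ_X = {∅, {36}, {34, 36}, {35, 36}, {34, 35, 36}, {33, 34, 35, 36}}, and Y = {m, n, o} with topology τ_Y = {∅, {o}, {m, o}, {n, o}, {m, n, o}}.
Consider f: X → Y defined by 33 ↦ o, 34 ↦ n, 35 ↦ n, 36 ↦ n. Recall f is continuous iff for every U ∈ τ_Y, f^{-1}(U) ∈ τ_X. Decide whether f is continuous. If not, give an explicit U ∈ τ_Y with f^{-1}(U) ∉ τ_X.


f is NOT continuous.

Compute f^{-1}(U) for each U ∈ τ_Y:
  U = ∅: f^{-1}(U) = ∅ ∈ τ_X ✓.
  U = {o}: f^{-1}(U) = {33} ∉ τ_X ✗.
  U = {m, o}: f^{-1}(U) = {33} ∉ τ_X ✗.
  U = {n, o}: f^{-1}(U) = {33, 34, 35, 36} ∈ τ_X ✓.
  U = {m, n, o}: f^{-1}(U) = {33, 34, 35, 36} ∈ τ_X ✓.
Found U = {o} with f^{-1}(U) = {33} not in τ_X. Therefore f is NOT continuous.


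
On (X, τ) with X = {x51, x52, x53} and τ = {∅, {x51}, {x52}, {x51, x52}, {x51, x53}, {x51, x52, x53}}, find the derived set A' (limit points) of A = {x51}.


A' = {x53}

For each x ∈ X, list the open sets U ∈ τ with x ∈ U, then check whether U ∩ (A ∖ {x}) ≠ ∅ for every such U.
  x = x51: open {x51} ∋ x has {x51} ∩ (A ∖ {x51}) = ∅, so x is NOT a limit point.
  x = x52: open {x52} ∋ x has {x52} ∩ (A ∖ {x52}) = ∅, so x is NOT a limit point.
  x = x53: opens ∋ x are {x51, x53}, {x51, x52, x53}; each meets A ∖ {x53}, so x IS a limit point.
Collecting: A' = {x53}.


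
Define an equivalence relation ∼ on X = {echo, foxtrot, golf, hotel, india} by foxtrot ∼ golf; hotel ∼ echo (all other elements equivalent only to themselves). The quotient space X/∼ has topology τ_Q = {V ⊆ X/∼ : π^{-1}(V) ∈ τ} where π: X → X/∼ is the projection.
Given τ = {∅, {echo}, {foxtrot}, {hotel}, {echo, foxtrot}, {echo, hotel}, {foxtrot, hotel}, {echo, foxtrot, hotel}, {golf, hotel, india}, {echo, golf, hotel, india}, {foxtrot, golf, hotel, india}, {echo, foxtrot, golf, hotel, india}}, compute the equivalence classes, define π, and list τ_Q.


X/∼ = {[echo=hotel], [foxtrot=golf], [india]}; |τ_Q| = 3.

Equivalence classes: [echo=hotel], [foxtrot=golf], [india].
Quotient map π: X → X/∼ sends echo ↦ [echo=hotel], foxtrot ↦ [foxtrot=golf], golf ↦ [foxtrot=golf], hotel ↦ [echo=hotel], india ↦ [india].
For each subset V ⊆ X/∼, compute π^{-1}(V) ⊆ X and check whether π^{-1}(V) ∈ τ. V is open in τ_Q iff π^{-1}(V) ∈ τ.
  V = {}: π^{-1}(V) = ∅ ∈ τ ✓.
  V = {[echo=hotel]}: π^{-1}(V) = {echo, hotel} ∈ τ ✓.
  V = {[foxtrot=golf]}: π^{-1}(V) = {foxtrot, golf} ∉ τ ✗.
  V = {[echo=hotel], [foxtrot=golf]}: π^{-1}(V) = {echo, foxtrot, golf, hotel} ∉ τ ✗.
  V = {[india]}: π^{-1}(V) = {india} ∉ τ ✗.
  V = {[echo=hotel], [india]}: π^{-1}(V) = {echo, hotel, india} ∉ τ ✗.
  V = {[foxtrot=golf], [india]}: π^{-1}(V) = {foxtrot, golf, india} ∉ τ ✗.
  V = {[echo=hotel], [foxtrot=golf], [india]}: π^{-1}(V) = {echo, foxtrot, golf, hotel, india} ∈ τ ✓.
Open sets in the quotient: τ_Q = {{}, {[echo=hotel]}, {[echo=hotel], [foxtrot=golf], [india]}} (3 elements).


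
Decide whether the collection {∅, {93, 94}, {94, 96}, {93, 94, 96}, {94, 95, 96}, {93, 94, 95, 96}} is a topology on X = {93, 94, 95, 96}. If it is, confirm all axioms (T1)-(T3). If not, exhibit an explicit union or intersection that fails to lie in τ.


τ is NOT a topology on X.

Axiom (T1): ∅ ∈ τ? Yes; X ∈ τ? Yes.
Axiom (T2/T3): check pairwise unions and intersections of members of τ.
Counterexample for (T3): {93, 94} ∩ {94, 96} = {94} ∉ τ. Therefore τ is NOT a topology.


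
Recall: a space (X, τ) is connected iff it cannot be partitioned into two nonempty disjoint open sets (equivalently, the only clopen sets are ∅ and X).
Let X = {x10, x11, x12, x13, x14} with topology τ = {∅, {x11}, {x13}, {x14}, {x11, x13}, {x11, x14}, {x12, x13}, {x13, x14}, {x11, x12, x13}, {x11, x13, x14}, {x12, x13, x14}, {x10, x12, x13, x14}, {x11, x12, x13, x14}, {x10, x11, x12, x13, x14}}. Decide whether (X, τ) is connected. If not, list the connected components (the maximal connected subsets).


(X, τ) is disconnected; components = [{x11}, {x10, x12, x13, x14}].

Find clopen sets (U ∈ τ with X ∖ U ∈ τ):
  U = ∅, X ∖ U = {x10, x11, x12, x13, x14} — both open, so U is clopen.
  U = {x11}, X ∖ U = {x10, x12, x13, x14} — both open, so U is clopen.
  U = {x10, x12, x13, x14}, X ∖ U = {x11} — both open, so U is clopen.
  U = {x10, x11, x12, x13, x14}, X ∖ U = ∅ — both open, so U is clopen.
Nontrivial clopen(s) exist: e.g. {x11}. So (X, τ) is disconnected.
Compute connected components by grouping points that agree on all clopens:
  component: {x11}
  component: {x10, x12, x13, x14}
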